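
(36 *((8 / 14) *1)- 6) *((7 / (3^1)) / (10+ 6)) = 17 / 8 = 2.12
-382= -382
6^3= 216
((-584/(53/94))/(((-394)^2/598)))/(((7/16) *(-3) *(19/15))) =656556160/273564641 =2.40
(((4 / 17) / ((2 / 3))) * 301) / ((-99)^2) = 602 / 55539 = 0.01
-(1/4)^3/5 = -1/320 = -0.00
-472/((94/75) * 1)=-17700/47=-376.60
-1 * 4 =-4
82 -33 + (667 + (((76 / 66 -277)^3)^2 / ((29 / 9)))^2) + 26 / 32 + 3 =5180056484673452951102731002947707085443903051813 / 277075571767992168336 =18695464387639871426957080000.00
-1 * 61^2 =-3721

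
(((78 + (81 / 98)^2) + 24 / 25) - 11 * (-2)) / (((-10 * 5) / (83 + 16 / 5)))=-175.23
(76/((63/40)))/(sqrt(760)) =8 * sqrt(190)/63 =1.75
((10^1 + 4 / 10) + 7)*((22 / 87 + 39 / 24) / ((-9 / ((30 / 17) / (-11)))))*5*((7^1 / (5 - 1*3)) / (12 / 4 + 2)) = 9149 / 4488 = 2.04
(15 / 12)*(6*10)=75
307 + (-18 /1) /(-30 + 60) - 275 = 157 /5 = 31.40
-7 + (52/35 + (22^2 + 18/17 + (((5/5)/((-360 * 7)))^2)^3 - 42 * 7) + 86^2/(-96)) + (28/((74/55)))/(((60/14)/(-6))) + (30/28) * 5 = 13647869047251668275200629/161084550715232256000000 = 84.72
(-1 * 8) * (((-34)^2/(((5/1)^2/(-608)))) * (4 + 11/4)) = 37953792/25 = 1518151.68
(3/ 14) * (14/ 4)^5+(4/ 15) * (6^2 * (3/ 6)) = 37551/ 320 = 117.35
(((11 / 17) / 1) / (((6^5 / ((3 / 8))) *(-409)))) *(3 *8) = -11 / 6007392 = -0.00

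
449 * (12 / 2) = 2694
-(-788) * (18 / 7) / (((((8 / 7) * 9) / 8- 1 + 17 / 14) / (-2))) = -18912 / 7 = -2701.71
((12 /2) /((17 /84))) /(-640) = -63 /1360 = -0.05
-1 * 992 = -992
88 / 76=22 / 19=1.16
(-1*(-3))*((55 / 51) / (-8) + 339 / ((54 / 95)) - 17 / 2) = 719411 / 408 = 1763.26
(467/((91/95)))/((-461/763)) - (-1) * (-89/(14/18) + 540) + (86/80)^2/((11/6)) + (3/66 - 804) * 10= -8420.25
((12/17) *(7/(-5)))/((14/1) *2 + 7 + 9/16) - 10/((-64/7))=1649767/1547680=1.07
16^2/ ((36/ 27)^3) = 108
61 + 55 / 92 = 61.60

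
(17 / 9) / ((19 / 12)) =68 / 57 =1.19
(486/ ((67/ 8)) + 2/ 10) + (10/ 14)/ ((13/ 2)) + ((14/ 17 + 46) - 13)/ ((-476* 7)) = 14389012679/ 246684620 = 58.33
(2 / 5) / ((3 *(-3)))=-2 / 45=-0.04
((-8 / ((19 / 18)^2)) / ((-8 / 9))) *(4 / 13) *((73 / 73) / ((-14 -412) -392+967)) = 11664 / 699257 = 0.02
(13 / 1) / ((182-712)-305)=-13 / 835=-0.02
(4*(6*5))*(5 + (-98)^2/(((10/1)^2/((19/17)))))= 1145856/85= 13480.66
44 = 44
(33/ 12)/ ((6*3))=11/ 72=0.15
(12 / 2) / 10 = 3 / 5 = 0.60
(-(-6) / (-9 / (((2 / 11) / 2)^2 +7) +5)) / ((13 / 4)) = 20352 / 40963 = 0.50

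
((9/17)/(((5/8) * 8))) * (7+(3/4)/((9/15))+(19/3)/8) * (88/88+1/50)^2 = 99603/100000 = 1.00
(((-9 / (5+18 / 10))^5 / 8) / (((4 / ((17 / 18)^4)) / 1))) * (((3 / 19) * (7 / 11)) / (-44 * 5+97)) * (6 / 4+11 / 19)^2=1228696875 / 3446404087808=0.00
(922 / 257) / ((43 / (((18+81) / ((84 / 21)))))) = 45639 / 22102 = 2.06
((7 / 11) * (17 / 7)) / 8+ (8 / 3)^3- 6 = 31259 / 2376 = 13.16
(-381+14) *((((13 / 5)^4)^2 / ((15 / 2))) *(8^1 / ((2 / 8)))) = -19159883174848 / 5859375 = -3269953.40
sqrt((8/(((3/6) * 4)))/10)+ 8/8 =sqrt(10)/5+ 1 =1.63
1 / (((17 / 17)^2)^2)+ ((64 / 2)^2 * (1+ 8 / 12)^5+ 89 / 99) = 35205076 / 2673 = 13170.62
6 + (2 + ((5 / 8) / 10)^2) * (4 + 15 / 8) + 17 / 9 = 362407 / 18432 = 19.66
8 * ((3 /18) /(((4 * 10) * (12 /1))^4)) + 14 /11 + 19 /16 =1077442560011 /437944320000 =2.46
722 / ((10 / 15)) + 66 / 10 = 5448 / 5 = 1089.60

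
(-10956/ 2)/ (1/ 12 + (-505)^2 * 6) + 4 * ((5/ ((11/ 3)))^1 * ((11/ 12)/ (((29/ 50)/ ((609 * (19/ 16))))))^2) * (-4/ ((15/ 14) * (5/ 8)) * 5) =-15631091336171069/ 73447204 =-212820781.25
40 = 40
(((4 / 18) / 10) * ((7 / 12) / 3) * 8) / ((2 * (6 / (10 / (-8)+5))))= 7 / 648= 0.01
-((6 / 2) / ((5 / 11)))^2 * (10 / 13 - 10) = 26136 / 65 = 402.09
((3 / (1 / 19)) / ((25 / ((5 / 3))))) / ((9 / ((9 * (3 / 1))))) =57 / 5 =11.40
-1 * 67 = -67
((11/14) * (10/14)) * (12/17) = 330/833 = 0.40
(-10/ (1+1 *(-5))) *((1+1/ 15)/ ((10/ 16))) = 64/ 15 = 4.27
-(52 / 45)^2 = -2704 / 2025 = -1.34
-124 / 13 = -9.54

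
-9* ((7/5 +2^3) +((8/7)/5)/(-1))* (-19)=1568.31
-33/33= -1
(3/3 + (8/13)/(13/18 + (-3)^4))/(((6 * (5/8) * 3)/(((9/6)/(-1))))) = -38534/286845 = -0.13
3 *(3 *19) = 171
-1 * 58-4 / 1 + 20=-42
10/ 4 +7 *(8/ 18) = 5.61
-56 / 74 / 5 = -28 / 185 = -0.15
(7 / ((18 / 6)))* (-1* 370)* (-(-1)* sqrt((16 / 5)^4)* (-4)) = 530432 / 15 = 35362.13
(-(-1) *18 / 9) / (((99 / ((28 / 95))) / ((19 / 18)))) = 28 / 4455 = 0.01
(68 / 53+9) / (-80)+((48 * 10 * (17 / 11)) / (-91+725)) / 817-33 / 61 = -98454176167 / 147366812912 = -0.67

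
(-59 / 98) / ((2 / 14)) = -59 / 14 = -4.21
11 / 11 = 1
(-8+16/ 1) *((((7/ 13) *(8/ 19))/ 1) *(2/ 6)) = 448/ 741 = 0.60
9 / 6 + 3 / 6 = 2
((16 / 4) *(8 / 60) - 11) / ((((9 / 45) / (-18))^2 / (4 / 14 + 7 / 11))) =-6019380 / 77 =-78173.77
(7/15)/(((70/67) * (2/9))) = 201/100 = 2.01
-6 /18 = -1 /3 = -0.33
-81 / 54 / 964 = -3 / 1928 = -0.00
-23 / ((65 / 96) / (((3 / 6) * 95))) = -20976 / 13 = -1613.54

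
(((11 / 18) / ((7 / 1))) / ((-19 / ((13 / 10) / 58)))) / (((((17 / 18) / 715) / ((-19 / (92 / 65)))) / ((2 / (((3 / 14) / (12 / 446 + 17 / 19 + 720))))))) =4060055395825 / 576520116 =7042.35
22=22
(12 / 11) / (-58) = -6 / 319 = -0.02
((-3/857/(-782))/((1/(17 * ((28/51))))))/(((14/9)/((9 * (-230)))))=-810/14569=-0.06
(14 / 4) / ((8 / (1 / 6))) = 7 / 96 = 0.07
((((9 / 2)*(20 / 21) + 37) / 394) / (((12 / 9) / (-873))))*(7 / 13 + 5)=-6812019 / 17927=-379.99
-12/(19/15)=-180/19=-9.47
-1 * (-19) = 19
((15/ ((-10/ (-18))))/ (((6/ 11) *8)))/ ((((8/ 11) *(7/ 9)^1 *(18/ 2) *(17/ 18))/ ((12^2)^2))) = 3175524/ 119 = 26685.08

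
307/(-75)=-307/75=-4.09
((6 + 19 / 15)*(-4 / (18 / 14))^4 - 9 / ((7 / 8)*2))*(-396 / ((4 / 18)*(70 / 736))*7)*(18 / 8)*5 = -942049726112 / 945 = -996878017.05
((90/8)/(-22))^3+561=382214667/681472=560.87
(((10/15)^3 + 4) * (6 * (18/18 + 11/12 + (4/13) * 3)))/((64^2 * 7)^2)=12847/144275668992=0.00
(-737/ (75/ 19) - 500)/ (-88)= 51503/ 6600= 7.80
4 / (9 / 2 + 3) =8 / 15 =0.53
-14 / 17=-0.82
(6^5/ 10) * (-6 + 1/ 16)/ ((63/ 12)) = -6156/ 7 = -879.43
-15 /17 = -0.88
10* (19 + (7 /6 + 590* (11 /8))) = 49885 /6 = 8314.17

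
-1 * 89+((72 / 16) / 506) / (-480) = -14410883 / 161920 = -89.00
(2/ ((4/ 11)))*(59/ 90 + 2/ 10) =847/ 180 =4.71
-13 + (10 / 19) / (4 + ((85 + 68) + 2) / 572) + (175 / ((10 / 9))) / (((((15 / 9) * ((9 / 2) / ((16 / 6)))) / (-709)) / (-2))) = 3685283435 / 46417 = 79395.12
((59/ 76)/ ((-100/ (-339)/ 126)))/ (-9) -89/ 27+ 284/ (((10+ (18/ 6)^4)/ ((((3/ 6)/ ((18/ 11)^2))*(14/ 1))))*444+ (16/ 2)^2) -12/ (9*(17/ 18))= -8502428745221/ 204711521400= -41.53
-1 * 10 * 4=-40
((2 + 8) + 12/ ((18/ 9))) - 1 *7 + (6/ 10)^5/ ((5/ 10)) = 28611/ 3125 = 9.16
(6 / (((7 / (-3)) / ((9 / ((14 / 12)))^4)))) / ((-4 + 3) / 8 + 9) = -1224440064 / 1193297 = -1026.10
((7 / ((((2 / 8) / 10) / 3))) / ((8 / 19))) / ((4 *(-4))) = -1995 / 16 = -124.69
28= 28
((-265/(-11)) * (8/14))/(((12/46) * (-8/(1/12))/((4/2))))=-6095/5544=-1.10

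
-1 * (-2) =2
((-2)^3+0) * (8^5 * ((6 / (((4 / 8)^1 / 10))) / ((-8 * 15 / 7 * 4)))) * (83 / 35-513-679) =-545744486.40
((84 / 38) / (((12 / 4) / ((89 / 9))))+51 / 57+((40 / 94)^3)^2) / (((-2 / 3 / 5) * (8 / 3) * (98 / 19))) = -75455331226355 / 16901809635872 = -4.46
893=893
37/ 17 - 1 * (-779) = 13280/ 17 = 781.18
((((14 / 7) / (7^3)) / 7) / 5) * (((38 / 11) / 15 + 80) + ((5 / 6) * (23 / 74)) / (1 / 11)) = 2028799 / 146581050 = 0.01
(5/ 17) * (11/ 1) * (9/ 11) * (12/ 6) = 90/ 17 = 5.29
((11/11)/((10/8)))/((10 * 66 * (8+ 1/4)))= 4/27225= 0.00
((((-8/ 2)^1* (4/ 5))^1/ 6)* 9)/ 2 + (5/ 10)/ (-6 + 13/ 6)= -291/ 115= -2.53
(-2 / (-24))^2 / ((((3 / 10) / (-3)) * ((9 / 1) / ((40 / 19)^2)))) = -1000 / 29241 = -0.03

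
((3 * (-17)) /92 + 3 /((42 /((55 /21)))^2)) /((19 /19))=-1618301 /2982042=-0.54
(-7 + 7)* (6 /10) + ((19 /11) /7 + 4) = 327 /77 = 4.25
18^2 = 324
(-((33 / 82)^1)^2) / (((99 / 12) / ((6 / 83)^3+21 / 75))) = -132260997 / 24029348675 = -0.01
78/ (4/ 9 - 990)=-351/ 4453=-0.08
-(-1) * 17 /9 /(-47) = -0.04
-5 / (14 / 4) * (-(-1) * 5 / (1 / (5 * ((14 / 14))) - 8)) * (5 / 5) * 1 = 250 / 273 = 0.92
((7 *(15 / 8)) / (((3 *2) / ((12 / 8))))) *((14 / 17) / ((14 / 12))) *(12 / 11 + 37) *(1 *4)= 352.90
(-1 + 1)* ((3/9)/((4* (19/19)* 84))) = 0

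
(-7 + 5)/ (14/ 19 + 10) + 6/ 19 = 251/ 1938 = 0.13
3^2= 9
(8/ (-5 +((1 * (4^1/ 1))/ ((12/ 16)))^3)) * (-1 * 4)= -864/ 3961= -0.22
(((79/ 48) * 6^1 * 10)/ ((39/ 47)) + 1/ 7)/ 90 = 130111/ 98280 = 1.32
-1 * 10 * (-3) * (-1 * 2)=-60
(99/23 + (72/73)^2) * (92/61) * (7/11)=18110484/3575759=5.06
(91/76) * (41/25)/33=3731/62700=0.06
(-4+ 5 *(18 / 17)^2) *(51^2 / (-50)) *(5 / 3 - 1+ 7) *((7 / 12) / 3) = -9338 / 75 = -124.51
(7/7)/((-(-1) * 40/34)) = 17/20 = 0.85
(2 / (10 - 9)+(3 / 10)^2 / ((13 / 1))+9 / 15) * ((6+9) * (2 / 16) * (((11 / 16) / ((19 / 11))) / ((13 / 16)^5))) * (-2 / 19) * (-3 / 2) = 7558391808 / 8712390245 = 0.87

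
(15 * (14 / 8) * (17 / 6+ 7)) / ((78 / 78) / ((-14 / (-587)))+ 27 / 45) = 72275 / 11908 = 6.07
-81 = -81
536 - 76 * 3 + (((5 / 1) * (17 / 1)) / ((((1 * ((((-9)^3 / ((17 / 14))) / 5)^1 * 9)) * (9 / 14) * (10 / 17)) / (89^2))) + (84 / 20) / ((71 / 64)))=-56004115543 / 41924790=-1335.82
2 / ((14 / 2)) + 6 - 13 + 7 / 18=-797 / 126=-6.33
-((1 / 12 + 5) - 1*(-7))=-145 / 12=-12.08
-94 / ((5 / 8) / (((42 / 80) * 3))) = -5922 / 25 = -236.88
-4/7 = -0.57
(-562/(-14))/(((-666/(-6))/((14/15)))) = 562/1665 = 0.34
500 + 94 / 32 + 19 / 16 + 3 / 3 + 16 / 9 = 506.90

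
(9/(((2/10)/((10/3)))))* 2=300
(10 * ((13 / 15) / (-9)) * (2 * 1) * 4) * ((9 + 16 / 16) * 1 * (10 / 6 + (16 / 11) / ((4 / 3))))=-189280 / 891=-212.44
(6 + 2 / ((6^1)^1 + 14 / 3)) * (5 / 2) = 495 / 32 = 15.47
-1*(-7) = 7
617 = 617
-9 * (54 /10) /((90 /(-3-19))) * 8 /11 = 216 /25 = 8.64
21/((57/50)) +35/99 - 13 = 5.77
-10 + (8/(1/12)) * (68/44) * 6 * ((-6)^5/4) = -19035758/11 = -1730523.45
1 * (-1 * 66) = -66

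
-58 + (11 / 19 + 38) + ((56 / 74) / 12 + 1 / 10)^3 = -504543173921 / 25984989000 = -19.42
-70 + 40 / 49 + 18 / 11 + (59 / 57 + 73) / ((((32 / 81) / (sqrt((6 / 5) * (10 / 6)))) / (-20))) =-142425 * sqrt(2) / 38 - 36408 / 539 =-5368.06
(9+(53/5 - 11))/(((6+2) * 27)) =43/1080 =0.04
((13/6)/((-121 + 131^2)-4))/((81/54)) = 13/153324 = 0.00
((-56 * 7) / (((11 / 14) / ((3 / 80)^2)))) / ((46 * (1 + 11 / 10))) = -147 / 20240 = -0.01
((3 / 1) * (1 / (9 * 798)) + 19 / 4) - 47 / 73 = 1435349 / 349524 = 4.11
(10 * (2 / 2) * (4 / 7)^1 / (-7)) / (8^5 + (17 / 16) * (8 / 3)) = -48 / 1926925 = -0.00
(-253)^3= -16194277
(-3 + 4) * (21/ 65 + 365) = 23746/ 65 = 365.32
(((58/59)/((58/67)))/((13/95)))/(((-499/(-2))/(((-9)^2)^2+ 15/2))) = 83617005/382733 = 218.47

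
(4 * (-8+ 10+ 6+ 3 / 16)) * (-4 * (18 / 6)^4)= -10611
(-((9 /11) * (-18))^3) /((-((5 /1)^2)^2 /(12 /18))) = -2834352 /831875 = -3.41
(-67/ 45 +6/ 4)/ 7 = 1/ 630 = 0.00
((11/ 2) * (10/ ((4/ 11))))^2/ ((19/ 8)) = 366025/ 38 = 9632.24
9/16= 0.56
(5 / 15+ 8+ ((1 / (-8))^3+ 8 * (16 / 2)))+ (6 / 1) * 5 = 157181 / 1536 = 102.33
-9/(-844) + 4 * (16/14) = 27071/5908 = 4.58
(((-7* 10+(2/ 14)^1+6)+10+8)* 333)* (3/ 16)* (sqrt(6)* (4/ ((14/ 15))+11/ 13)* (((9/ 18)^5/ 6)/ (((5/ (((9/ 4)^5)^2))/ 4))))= -174056898603835431* sqrt(6)/ 854966927360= -498674.95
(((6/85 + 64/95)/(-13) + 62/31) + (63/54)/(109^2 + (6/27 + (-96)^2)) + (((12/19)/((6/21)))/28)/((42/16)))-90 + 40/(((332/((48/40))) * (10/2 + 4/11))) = -98165574453391/1115515787750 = -88.00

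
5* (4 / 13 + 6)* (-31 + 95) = 26240 / 13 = 2018.46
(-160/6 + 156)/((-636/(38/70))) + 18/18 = 14852/16695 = 0.89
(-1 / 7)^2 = 1 / 49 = 0.02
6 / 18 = 1 / 3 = 0.33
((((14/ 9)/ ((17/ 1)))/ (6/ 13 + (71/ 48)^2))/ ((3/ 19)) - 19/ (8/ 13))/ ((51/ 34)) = -992578145/ 48566484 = -20.44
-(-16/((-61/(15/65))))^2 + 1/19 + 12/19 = 0.68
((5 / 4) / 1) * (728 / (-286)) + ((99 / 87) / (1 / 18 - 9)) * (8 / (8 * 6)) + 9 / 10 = -1182809 / 513590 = -2.30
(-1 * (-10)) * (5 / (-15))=-10 / 3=-3.33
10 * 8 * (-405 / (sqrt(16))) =-8100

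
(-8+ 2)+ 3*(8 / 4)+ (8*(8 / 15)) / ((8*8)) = 1 / 15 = 0.07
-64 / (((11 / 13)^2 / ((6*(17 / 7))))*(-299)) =84864 / 19481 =4.36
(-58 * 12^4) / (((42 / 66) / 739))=-9776650752 / 7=-1396664393.14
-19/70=-0.27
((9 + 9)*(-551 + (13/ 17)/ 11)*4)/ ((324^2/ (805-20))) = -40436920/ 136323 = -296.63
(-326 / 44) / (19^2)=-163 / 7942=-0.02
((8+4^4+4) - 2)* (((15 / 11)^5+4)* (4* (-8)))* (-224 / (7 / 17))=40355613.19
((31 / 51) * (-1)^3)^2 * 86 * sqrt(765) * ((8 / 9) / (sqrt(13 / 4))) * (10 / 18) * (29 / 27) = 191738720 * sqrt(1105) / 24649677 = 258.57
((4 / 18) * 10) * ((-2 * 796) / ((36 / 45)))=-39800 / 9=-4422.22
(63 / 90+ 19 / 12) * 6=137 / 10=13.70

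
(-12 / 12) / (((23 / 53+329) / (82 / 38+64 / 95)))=-14257 / 1658700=-0.01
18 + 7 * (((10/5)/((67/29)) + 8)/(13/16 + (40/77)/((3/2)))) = 20533266/286961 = 71.55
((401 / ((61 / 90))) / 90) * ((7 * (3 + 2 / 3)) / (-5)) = -30877 / 915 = -33.75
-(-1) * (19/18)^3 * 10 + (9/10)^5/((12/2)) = 1729098907/145800000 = 11.86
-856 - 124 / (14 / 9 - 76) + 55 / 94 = -26884563 / 31490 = -853.75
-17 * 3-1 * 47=-98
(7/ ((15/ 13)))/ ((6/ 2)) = 91/ 45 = 2.02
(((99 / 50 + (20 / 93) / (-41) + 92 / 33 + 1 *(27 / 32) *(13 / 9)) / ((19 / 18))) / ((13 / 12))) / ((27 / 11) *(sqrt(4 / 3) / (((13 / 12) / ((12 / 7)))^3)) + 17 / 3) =-44265105483538456257741 / 140402833812148375809100 + 12662427295344960387072 *sqrt(3) / 35100708453037093952275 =0.31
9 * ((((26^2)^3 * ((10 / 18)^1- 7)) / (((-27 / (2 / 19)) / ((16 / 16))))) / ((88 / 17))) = 76147738784 / 5643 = 13494194.36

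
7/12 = 0.58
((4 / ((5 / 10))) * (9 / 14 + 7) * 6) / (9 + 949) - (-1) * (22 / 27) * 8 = 624796 / 90531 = 6.90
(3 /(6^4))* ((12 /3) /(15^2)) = 1 /24300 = 0.00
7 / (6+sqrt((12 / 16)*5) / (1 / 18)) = -14 / 393+7*sqrt(15) / 131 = 0.17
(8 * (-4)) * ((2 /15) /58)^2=-32 /189225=-0.00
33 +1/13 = 430/13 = 33.08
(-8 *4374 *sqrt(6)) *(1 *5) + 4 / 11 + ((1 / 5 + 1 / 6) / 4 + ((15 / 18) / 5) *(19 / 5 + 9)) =1139 / 440- 174960 *sqrt(6) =-428560.14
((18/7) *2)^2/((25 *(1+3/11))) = 7128/8575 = 0.83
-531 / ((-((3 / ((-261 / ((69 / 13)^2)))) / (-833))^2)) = 3513986392.52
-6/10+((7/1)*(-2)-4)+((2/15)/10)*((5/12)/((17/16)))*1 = -2845/153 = -18.59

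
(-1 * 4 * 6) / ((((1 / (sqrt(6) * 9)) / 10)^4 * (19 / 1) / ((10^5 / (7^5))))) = -5668704000000000 / 319333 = -17751701202.19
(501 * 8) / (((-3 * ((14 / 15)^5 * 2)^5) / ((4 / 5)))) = -8433890210210144519805908203125 / 44998795805848373114515226624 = -187.42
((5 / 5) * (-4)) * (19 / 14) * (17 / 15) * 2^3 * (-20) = 20672 / 21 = 984.38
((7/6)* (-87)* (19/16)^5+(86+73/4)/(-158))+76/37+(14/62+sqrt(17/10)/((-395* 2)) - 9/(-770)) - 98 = -24585806979936533/73161255157760 - sqrt(170)/7900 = -336.05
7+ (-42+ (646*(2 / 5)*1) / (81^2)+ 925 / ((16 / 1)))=11994497 / 524880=22.85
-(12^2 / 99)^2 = -2.12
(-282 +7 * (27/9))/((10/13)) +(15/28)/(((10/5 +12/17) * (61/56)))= -4757829/14030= -339.12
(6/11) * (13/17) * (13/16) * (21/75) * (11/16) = 3549/54400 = 0.07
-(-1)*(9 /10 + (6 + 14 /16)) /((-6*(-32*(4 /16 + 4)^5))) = 622 /21297855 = 0.00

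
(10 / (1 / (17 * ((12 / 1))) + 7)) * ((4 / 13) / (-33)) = -2720 / 204347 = -0.01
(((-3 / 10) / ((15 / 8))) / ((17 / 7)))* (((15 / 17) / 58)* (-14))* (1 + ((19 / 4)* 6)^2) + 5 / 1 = 687716 / 41905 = 16.41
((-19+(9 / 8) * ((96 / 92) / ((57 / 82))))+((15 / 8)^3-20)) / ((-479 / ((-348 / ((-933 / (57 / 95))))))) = 119595159 / 8332729984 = 0.01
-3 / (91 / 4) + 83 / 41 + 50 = 193611 / 3731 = 51.89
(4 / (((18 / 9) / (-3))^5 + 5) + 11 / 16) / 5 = 5713 / 18928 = 0.30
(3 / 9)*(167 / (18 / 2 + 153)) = 167 / 486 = 0.34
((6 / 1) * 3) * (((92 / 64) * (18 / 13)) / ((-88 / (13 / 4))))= -1863 / 1408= -1.32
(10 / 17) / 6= 5 / 51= 0.10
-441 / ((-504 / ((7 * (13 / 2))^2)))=1811.47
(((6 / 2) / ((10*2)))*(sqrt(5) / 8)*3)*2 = 9*sqrt(5) / 80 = 0.25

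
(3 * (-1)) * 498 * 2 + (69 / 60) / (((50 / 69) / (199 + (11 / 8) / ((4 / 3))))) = -85457613 / 32000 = -2670.55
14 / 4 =7 / 2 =3.50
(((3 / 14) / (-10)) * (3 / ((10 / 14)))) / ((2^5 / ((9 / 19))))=-81 / 60800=-0.00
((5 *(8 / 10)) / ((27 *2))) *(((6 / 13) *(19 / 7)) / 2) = 38 / 819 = 0.05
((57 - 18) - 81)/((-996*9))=7/1494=0.00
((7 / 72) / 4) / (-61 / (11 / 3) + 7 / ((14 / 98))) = 77 / 102528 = 0.00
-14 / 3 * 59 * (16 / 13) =-13216 / 39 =-338.87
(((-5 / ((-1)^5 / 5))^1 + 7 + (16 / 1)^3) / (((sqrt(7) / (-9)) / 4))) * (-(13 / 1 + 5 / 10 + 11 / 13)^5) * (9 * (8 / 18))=134120869857935568 * sqrt(7) / 2599051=136530782684.82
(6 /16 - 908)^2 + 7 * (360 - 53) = 52859657 /64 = 825932.14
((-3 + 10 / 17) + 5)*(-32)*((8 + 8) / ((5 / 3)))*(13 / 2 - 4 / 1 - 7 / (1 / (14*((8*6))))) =317746176 / 85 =3738190.31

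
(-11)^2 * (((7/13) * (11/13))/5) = 9317/845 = 11.03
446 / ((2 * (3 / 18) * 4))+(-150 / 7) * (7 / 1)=184.50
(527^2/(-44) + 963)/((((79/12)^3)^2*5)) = -175693059072/13369810053655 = -0.01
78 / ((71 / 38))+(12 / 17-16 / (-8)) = 53654 / 1207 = 44.45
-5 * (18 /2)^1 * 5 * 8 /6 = -300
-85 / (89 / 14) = -1190 / 89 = -13.37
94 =94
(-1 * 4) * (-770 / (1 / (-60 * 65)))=-12012000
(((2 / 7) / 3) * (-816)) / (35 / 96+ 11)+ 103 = 734387 / 7637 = 96.16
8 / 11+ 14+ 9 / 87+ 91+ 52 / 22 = 108.19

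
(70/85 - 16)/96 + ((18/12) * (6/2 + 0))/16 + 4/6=1289/1632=0.79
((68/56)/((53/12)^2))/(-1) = -1224/19663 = -0.06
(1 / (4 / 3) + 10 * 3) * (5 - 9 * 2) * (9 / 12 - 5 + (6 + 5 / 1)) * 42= -906633 / 8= -113329.12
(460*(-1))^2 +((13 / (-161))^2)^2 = 211600.00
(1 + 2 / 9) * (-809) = -8899 / 9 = -988.78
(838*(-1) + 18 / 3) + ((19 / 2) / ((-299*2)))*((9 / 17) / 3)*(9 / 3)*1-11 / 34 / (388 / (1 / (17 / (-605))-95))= -27891484565 / 33527468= -831.90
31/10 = 3.10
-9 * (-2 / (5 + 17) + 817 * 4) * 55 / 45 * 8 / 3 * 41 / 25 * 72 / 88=-35371848 / 275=-128624.90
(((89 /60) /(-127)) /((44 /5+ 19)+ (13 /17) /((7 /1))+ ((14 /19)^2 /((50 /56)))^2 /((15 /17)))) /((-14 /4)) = 123234795625 /1046133605356748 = 0.00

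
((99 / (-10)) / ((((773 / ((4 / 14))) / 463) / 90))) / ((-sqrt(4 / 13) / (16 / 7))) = 6600528 * sqrt(13) / 37877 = 628.31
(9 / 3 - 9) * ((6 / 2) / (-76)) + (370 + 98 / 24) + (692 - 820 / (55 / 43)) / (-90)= 2812129 / 7524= 373.75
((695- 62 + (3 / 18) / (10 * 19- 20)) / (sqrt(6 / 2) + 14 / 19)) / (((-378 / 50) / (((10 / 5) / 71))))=61337795 / 86719329- 1165418105 * sqrt(3) / 1214070606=-0.96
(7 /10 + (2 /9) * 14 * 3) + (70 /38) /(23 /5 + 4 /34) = 2382569 /228570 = 10.42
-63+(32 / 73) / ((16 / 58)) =-4483 / 73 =-61.41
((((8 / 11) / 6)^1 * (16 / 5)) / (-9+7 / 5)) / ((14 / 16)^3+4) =-16384 / 1499157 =-0.01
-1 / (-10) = 1 / 10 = 0.10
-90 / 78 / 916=-15 / 11908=-0.00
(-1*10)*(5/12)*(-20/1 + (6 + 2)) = 50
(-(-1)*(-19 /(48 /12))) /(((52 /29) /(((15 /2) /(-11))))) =8265 /4576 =1.81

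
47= 47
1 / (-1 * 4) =-1 / 4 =-0.25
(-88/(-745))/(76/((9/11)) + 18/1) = 396/371755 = 0.00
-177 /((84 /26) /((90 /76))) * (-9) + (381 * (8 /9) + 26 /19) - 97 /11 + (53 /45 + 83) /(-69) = 16605934589 /18170460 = 913.90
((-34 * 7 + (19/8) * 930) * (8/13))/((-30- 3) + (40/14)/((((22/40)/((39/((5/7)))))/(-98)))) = -173426/3979599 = -0.04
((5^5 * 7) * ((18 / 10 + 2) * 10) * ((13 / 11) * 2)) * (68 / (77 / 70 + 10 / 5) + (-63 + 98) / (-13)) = 1172062500 / 31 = 37808467.74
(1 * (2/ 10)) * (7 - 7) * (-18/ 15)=0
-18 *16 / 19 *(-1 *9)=2592 / 19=136.42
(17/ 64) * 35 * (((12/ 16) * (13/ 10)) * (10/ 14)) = 6.47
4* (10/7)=40/7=5.71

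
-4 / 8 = -0.50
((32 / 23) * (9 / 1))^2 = 82944 / 529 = 156.79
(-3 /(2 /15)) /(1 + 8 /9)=-405 /34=-11.91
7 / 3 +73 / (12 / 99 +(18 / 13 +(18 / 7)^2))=5798149 / 511950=11.33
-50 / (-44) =25 / 22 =1.14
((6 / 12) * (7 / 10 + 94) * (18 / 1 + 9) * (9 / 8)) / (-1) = -1438.26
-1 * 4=-4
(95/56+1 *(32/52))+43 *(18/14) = 41931/728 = 57.60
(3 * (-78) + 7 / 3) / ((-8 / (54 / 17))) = 91.99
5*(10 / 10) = 5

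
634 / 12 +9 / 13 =4175 / 78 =53.53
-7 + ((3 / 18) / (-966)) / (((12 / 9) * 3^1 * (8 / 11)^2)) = -10386553 / 1483776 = -7.00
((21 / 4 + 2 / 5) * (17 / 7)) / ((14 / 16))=3842 / 245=15.68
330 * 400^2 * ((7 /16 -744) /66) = -594850000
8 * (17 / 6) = 68 / 3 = 22.67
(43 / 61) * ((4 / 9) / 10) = 86 / 2745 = 0.03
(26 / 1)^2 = 676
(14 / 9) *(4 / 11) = 56 / 99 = 0.57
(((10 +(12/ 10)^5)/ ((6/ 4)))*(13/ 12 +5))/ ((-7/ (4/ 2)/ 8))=-22791184/ 196875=-115.76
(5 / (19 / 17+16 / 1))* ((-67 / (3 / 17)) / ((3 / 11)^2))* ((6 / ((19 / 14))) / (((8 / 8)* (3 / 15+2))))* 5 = -745475500 / 49761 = -14981.12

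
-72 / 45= -8 / 5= -1.60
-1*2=-2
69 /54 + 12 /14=269 /126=2.13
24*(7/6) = 28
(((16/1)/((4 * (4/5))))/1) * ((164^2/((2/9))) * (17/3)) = 3429240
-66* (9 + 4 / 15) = -3058 / 5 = -611.60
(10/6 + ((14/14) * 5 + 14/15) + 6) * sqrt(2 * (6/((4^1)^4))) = 17 * sqrt(3)/10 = 2.94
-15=-15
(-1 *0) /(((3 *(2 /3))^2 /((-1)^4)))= 0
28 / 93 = 0.30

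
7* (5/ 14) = 5/ 2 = 2.50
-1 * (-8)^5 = 32768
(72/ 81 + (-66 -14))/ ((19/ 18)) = -74.95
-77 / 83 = -0.93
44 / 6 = 22 / 3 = 7.33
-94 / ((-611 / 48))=96 / 13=7.38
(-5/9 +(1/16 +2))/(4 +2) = 217/864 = 0.25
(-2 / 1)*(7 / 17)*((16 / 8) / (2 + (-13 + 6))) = 28 / 85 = 0.33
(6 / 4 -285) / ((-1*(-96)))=-189 / 64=-2.95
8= 8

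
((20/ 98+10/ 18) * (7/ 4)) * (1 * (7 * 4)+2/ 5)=4757/ 126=37.75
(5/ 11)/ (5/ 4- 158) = -20/ 6897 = -0.00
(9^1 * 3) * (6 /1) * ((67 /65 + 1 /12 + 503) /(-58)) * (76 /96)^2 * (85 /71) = -7239370899 /6852352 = -1056.48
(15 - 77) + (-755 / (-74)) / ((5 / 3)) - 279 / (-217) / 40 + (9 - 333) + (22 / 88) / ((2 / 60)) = -3857507 / 10360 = -372.35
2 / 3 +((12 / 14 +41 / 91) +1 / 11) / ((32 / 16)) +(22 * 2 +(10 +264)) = 137008 / 429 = 319.37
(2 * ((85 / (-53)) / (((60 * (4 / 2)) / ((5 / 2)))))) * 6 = -85 / 212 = -0.40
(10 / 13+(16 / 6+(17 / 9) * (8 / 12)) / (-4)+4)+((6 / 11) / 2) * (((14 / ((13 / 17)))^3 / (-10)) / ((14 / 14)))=-1067267627 / 6525090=-163.56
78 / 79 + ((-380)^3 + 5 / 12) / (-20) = 10403734865 / 3792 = 2743600.97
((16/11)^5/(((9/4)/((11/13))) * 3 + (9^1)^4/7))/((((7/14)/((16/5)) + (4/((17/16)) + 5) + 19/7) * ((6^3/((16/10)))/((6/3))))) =223606734848/25496479828705545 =0.00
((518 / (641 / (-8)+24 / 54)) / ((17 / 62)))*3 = -6937056 / 97529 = -71.13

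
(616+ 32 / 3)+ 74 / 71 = 133702 / 213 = 627.71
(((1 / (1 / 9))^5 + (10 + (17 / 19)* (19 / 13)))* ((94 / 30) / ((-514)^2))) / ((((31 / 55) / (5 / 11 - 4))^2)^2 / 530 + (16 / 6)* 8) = 35453296915042500 / 1079790010901238529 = 0.03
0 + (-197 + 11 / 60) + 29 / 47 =-196.20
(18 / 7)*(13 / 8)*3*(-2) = -351 / 14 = -25.07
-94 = -94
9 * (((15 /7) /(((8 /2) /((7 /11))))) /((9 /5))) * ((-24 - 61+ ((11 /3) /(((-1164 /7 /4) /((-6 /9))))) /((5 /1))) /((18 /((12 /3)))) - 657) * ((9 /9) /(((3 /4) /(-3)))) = 36207535 /7857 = 4608.32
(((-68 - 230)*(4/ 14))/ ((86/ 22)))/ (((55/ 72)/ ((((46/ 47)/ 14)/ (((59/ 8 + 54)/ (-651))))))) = 734310144/ 34730885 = 21.14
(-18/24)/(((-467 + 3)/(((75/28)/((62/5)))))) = 1125/3222016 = 0.00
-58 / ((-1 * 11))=58 / 11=5.27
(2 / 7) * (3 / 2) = 3 / 7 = 0.43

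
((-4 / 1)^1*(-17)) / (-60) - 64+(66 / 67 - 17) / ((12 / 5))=-288661 / 4020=-71.81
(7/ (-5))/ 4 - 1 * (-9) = 173/ 20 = 8.65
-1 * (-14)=14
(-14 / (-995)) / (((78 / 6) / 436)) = 6104 / 12935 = 0.47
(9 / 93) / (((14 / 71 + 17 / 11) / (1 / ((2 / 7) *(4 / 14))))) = 114807 / 168764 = 0.68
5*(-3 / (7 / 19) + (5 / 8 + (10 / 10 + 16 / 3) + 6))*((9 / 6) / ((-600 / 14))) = -809 / 960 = -0.84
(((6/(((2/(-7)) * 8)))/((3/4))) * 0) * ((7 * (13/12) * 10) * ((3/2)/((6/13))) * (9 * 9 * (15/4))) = 0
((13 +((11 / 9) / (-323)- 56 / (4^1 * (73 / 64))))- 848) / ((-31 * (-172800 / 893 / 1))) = -422533901 / 2991504960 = -0.14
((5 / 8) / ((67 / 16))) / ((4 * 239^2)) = 5 / 7654214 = 0.00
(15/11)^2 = 225/121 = 1.86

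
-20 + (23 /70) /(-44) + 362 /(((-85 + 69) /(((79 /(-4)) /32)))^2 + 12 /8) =-19.47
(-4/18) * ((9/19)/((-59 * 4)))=1/2242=0.00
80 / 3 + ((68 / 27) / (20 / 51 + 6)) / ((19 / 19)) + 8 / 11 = 448414 / 16137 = 27.79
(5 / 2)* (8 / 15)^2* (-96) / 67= -1024 / 1005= -1.02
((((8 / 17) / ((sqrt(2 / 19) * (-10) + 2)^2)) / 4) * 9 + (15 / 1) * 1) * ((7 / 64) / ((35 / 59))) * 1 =10089 * sqrt(38) / 1045568 + 29612631 / 10455680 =2.89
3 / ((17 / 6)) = 18 / 17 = 1.06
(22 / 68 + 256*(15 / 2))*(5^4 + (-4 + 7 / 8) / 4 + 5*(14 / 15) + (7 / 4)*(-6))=3876000215 / 3264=1187500.07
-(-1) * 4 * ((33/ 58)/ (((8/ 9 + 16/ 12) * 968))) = 27/ 25520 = 0.00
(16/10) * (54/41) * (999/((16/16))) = 431568/205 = 2105.21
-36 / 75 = -12 / 25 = -0.48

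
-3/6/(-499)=1/998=0.00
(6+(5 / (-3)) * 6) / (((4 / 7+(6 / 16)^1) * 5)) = -224 / 265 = -0.85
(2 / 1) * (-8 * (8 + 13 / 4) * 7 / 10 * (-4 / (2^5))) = 15.75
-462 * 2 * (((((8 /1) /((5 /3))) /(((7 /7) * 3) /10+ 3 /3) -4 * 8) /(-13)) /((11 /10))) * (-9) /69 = 40320 /169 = 238.58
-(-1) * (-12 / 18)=-2 / 3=-0.67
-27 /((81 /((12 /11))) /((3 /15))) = -4 /55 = -0.07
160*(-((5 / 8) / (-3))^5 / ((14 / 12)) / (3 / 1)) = 15625 / 870912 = 0.02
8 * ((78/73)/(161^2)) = 624/1892233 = 0.00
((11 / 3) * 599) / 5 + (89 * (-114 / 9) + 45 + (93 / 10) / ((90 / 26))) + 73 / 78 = -639.44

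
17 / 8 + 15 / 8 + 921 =925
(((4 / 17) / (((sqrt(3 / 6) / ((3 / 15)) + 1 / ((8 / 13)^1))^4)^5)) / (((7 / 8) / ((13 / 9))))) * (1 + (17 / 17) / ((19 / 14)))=545692791787556842519994376196333142805494659574398976 / 679217711126596351689172726320248360977149062710791101375583- 398207504346560887800383962513520690935085871923200 * sqrt(2) / 700947070306084986263336146873321321957842169980176575207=0.00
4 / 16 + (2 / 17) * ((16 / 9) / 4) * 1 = 185 / 612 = 0.30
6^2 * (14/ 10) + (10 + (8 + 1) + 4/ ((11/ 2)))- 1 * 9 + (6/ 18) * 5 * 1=10361/ 165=62.79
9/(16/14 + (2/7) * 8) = 21/8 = 2.62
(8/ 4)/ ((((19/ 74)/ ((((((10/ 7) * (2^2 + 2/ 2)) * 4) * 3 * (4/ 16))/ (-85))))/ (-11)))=48840/ 2261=21.60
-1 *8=-8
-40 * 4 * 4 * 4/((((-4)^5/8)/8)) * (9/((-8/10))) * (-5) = 9000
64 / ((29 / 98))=6272 / 29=216.28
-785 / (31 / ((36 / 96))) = -2355 / 248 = -9.50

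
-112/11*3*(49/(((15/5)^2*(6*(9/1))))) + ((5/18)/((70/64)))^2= -43880/14553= -3.02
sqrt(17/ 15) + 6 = sqrt(255)/ 15 + 6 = 7.06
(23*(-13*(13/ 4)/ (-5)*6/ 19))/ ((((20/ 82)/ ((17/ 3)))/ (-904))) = -612288014/ 475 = -1289027.40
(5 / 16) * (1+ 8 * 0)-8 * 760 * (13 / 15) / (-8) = 31631 / 48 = 658.98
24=24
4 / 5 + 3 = 19 / 5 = 3.80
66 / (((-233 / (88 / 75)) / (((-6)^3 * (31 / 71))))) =12963456 / 413575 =31.34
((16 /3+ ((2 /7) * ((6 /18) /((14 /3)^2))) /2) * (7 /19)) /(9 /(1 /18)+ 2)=21961 /1832208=0.01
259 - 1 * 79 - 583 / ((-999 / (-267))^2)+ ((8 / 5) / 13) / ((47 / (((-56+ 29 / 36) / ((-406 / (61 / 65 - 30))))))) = 618404000704622 / 4470015984525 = 138.34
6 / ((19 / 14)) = 84 / 19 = 4.42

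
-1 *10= -10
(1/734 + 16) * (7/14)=11745/1468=8.00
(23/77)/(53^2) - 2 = -432563/216293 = -2.00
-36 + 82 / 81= -2834 / 81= -34.99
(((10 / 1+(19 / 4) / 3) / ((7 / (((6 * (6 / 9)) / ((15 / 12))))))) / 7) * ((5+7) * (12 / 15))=8896 / 1225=7.26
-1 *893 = -893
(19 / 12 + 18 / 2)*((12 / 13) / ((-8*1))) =-127 / 104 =-1.22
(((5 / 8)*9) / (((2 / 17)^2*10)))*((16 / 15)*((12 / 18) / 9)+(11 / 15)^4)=5387249 / 360000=14.96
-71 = -71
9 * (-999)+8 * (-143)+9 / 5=-50666 / 5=-10133.20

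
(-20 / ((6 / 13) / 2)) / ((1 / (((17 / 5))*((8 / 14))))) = -3536 / 21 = -168.38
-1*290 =-290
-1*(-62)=62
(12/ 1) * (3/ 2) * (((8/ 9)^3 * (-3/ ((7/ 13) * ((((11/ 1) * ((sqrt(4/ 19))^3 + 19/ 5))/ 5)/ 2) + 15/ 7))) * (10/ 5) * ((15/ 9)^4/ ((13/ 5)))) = -307144922560000000/ 5993837596088073 + 917593600000000 * sqrt(19)/ 5993837596088073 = -50.58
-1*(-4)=4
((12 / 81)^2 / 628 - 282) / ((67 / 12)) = -129102968 / 2556117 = -50.51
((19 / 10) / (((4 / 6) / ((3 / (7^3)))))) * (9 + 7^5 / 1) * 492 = 353690928 / 1715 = 206233.78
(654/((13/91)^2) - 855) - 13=31178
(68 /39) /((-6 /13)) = -34 /9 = -3.78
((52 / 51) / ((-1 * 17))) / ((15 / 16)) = -832 / 13005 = -0.06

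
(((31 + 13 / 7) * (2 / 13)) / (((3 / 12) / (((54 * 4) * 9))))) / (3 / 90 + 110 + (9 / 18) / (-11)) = 147549600 / 412867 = 357.38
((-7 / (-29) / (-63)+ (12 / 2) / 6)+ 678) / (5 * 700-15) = 177218 / 909585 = 0.19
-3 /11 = -0.27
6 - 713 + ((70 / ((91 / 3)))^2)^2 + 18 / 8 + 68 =-69504867 / 114244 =-608.39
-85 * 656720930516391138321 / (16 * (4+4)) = -55821279093893246757285 / 128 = -436103742921040990291.29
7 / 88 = 0.08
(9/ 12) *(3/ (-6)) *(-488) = 183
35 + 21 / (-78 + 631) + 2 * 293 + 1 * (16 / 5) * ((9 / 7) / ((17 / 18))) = 29396658 / 47005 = 625.39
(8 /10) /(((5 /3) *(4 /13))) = 39 /25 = 1.56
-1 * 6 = -6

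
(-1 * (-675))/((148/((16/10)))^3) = 216/253265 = 0.00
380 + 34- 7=407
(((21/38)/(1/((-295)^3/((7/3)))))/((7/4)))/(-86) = 231051375/5719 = 40400.66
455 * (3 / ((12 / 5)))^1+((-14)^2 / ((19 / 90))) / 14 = 48265 / 76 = 635.07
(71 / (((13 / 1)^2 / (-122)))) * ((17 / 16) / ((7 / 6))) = -220881 / 4732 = -46.68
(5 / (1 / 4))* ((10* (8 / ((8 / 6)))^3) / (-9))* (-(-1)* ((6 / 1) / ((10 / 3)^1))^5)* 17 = -192735936 / 125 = -1541887.49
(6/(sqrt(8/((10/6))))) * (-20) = -54.77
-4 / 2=-2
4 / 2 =2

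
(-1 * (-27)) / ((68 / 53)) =1431 / 68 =21.04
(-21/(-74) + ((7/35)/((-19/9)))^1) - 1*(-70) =493429/7030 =70.19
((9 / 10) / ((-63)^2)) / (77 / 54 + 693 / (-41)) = -123 / 8394925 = -0.00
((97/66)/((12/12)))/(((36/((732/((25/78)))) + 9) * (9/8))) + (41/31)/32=784563979/4212828576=0.19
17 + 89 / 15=344 / 15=22.93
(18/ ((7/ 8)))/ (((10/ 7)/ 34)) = 2448/ 5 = 489.60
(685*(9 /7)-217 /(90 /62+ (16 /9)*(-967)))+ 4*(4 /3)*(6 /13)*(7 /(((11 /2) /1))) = 60578226640 /68529461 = 883.97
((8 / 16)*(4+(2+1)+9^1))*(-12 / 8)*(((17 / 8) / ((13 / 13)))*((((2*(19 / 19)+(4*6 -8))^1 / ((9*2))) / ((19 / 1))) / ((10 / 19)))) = -51 / 20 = -2.55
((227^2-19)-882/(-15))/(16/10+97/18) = 4641192/629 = 7378.68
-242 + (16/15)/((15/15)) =-240.93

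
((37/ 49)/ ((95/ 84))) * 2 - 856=-568352/ 665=-854.66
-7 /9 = -0.78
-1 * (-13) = 13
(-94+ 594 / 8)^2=6241 / 16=390.06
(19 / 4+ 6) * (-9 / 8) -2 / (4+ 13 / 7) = -16315 / 1312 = -12.44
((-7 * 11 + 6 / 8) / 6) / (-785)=0.02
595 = 595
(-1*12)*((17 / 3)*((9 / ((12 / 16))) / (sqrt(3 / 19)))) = -272*sqrt(57) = -2053.55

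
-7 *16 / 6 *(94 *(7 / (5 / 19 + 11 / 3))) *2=-6251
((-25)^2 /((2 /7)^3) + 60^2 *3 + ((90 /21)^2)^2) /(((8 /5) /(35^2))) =91080096875 /3136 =29043398.24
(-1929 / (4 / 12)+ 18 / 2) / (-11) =5778 / 11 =525.27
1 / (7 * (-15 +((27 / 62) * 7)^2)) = -3844 / 153573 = -0.03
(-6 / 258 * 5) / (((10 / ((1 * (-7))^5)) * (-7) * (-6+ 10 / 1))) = -6.98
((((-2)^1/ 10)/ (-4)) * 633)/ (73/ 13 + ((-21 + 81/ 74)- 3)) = -304473/ 166330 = -1.83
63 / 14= 9 / 2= 4.50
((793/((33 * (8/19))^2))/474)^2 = 81952230529/1091370953097216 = 0.00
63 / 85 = 0.74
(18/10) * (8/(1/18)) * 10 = 2592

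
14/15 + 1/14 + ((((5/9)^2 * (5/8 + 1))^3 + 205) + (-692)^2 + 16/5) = 4562417844257111/9523422720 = 479073.33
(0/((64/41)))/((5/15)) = 0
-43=-43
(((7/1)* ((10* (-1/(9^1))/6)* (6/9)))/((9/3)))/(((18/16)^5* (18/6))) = -2293760/43046721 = -0.05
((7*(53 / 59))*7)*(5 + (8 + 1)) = 36358 / 59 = 616.24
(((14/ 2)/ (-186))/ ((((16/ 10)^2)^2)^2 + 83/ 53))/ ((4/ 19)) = -20703125/ 5155496664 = -0.00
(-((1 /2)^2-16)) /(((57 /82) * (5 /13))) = 11193 /190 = 58.91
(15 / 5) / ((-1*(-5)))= 3 / 5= 0.60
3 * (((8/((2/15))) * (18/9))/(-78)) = -60/13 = -4.62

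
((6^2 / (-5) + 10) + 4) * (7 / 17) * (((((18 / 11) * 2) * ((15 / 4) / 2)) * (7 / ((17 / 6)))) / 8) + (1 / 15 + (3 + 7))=172483 / 11220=15.37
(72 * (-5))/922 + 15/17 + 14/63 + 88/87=3529669/2045457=1.73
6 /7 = 0.86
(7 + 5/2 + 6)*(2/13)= 31/13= 2.38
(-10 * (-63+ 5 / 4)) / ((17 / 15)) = 18525 / 34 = 544.85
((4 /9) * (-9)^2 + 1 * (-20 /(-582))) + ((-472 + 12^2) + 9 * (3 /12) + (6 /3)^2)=-332573 /1164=-285.72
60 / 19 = 3.16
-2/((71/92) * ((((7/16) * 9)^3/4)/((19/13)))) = -57278464/230793381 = -0.25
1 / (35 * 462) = 1 / 16170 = 0.00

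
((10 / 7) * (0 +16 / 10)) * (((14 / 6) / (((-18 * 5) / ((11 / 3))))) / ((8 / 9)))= -11 / 45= -0.24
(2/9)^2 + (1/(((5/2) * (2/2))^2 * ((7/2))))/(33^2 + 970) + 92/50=55144786/29186325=1.89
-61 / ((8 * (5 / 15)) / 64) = -1464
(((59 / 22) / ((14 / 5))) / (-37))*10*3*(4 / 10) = -885 / 2849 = -0.31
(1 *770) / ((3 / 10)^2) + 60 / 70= 539054 / 63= 8556.41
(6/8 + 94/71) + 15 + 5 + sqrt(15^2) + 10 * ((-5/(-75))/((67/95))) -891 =-48691555/57084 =-852.98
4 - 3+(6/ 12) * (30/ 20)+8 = 39/ 4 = 9.75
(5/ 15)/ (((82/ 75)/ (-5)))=-125/ 82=-1.52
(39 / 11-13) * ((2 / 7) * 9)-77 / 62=-121993 / 4774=-25.55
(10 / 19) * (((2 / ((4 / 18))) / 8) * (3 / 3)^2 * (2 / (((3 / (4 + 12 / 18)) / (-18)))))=-630 / 19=-33.16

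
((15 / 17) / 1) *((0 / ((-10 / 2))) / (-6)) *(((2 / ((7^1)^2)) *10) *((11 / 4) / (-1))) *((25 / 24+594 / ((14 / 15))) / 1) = 0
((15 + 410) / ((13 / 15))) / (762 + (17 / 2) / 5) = 63750 / 99281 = 0.64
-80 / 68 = -20 / 17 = -1.18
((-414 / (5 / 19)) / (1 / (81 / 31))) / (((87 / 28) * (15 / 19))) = -1675.75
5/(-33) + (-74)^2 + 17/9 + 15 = 543781/99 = 5492.74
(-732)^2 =535824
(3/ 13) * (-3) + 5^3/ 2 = 1607/ 26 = 61.81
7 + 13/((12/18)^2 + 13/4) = 10.52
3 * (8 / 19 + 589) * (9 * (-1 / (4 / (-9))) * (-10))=-13606785 / 38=-358073.29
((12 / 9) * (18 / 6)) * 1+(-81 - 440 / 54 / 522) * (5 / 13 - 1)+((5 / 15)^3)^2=14801717 / 274833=53.86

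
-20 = -20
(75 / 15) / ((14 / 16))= 40 / 7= 5.71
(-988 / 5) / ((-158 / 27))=13338 / 395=33.77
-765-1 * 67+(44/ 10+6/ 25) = -20684/ 25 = -827.36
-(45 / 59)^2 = -2025 / 3481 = -0.58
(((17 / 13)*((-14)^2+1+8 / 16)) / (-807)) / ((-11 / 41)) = 275315 / 230802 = 1.19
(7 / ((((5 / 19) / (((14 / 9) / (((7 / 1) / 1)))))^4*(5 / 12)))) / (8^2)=912247 / 6834375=0.13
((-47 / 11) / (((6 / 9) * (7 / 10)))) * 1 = -705 / 77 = -9.16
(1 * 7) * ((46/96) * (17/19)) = 2737/912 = 3.00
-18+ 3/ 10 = -177/ 10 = -17.70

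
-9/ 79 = -0.11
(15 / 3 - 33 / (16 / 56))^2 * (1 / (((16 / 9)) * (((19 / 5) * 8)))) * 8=2197845 / 1216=1807.44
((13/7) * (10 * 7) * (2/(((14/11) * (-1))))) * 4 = -5720/7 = -817.14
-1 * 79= -79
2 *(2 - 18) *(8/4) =-64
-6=-6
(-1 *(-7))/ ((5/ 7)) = 49/ 5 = 9.80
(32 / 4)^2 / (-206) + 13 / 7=1115 / 721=1.55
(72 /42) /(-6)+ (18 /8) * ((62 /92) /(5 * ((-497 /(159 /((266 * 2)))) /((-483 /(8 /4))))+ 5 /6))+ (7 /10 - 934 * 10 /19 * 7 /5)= -283094157771 /411621700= -687.75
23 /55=0.42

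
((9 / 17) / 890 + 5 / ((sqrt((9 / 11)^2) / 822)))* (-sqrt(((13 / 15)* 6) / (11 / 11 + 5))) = -228009127* sqrt(195) / 680850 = -4676.47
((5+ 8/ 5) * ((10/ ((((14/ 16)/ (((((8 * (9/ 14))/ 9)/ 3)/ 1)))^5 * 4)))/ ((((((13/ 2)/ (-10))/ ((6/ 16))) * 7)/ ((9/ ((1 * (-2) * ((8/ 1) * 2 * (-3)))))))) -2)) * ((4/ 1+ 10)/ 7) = -30537978398092/ 1156736144655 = -26.40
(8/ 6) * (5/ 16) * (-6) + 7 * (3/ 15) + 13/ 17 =-57/ 170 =-0.34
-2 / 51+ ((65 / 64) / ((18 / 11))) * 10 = 60391 / 9792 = 6.17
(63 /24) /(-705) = -7 /1880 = -0.00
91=91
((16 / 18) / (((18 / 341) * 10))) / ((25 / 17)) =11594 / 10125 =1.15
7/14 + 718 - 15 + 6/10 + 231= 9351/10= 935.10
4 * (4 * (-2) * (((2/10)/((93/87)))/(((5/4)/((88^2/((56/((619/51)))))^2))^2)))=-1913956152677549319921860608/62942584453875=-30407968933657.58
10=10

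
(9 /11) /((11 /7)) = 63 /121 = 0.52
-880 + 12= -868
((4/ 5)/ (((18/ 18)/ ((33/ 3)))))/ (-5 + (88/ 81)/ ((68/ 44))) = -60588/ 29585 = -2.05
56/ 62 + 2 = 2.90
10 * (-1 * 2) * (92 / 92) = -20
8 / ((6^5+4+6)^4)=1 / 459375268783202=0.00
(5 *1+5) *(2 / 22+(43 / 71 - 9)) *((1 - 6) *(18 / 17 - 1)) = 324250 / 13277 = 24.42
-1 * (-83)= 83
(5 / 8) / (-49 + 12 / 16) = -5 / 386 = -0.01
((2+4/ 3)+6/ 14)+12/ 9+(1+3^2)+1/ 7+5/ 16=5225/ 336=15.55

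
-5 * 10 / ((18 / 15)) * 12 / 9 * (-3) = 500 / 3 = 166.67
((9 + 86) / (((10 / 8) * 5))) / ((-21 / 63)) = -228 / 5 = -45.60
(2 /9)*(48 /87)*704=22528 /261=86.31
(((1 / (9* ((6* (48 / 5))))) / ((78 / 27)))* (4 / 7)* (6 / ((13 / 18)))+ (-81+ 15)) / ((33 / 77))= -104099 / 676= -153.99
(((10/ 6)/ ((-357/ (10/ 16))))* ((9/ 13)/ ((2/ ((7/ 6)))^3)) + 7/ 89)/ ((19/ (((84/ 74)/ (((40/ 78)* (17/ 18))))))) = 446810763/ 46289569280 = 0.01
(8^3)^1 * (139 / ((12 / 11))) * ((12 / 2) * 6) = 2348544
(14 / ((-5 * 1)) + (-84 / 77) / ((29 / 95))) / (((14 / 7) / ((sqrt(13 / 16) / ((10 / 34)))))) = -86411 * sqrt(13) / 31900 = -9.77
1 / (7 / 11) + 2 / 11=1.75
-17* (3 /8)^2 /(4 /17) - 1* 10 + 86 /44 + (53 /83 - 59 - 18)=-94.57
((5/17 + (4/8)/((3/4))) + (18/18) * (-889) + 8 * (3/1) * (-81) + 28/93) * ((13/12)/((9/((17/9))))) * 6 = -1077791/279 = -3863.05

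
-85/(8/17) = -1445/8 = -180.62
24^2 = 576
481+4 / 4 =482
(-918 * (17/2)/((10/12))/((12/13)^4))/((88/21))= -173336709/56320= -3077.71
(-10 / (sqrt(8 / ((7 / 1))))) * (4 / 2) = -5 * sqrt(14) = -18.71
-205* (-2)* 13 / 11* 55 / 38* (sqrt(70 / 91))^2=10250 / 19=539.47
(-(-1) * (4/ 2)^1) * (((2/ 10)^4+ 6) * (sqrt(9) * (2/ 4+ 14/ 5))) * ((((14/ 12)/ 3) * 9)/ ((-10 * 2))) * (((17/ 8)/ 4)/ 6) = -1.84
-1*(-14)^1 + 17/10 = 157/10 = 15.70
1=1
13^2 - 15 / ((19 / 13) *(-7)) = 22672 / 133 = 170.47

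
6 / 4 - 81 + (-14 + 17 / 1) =-153 / 2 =-76.50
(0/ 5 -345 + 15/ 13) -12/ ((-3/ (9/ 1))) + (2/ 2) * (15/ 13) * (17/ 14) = -55773/ 182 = -306.45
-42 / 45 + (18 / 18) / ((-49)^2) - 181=-181.93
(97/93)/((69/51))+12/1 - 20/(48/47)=-19429/2852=-6.81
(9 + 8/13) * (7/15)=175/39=4.49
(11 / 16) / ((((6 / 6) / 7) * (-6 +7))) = 77 / 16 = 4.81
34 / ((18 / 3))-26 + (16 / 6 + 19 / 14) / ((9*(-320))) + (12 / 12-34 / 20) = -2544361 / 120960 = -21.03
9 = 9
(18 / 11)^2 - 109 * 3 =-39243 / 121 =-324.32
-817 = -817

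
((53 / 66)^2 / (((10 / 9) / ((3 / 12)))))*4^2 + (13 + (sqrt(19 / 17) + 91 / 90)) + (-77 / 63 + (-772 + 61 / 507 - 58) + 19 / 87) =-21737060974 / 26685945 + sqrt(323) / 17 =-813.49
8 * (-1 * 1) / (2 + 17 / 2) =-16 / 21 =-0.76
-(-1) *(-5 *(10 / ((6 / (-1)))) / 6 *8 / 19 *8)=800 / 171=4.68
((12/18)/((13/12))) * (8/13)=64/169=0.38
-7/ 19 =-0.37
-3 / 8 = -0.38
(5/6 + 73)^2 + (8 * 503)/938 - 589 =82168537/16884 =4866.65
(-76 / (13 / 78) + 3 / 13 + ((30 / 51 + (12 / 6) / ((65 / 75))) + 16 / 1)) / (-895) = 96549 / 197795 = 0.49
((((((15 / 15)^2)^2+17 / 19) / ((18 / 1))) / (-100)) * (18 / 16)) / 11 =-9 / 83600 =-0.00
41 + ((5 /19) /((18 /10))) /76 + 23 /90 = 297879 /7220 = 41.26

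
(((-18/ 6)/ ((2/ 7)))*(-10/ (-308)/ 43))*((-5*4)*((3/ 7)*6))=0.41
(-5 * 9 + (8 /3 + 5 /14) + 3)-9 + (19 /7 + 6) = -1649 /42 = -39.26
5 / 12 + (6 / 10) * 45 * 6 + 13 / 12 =327 / 2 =163.50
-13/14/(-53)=13/742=0.02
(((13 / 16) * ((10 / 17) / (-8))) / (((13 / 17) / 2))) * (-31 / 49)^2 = -4805 / 76832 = -0.06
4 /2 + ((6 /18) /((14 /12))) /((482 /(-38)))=3336 /1687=1.98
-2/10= -1/5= -0.20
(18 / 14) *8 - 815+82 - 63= -785.71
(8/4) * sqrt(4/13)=4 * sqrt(13)/13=1.11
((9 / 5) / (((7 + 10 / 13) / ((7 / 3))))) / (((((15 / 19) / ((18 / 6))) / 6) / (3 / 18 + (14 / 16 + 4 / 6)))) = 21.06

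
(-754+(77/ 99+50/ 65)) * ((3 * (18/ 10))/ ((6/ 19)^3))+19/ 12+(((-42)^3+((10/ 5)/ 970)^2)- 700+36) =-203777.29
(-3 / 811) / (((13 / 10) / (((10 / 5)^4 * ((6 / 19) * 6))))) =-17280 / 200317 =-0.09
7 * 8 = 56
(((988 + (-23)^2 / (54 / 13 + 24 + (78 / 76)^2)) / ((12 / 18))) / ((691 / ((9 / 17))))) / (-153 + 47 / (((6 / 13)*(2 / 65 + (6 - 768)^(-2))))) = 73193111472 / 199806152942879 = 0.00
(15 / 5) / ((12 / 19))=19 / 4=4.75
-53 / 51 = -1.04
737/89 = 8.28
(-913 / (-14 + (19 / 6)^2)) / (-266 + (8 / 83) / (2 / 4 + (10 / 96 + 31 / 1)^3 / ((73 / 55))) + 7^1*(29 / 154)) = -110966157352954376 / 127784273617885547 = -0.87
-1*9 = -9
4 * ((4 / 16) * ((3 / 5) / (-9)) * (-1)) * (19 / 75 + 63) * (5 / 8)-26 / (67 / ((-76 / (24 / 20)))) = 410231 / 15075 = 27.21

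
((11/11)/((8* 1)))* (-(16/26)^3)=-0.03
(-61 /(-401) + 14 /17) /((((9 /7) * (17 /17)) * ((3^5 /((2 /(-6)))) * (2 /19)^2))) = -1867453 /19878372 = -0.09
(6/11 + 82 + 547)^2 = 47955625/121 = 396327.48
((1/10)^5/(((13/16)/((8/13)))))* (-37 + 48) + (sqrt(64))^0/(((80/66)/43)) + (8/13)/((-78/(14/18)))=4046120129/114075000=35.47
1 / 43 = 0.02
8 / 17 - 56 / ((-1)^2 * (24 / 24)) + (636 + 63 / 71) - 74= 612381 / 1207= 507.36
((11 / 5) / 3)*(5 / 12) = 11 / 36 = 0.31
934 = 934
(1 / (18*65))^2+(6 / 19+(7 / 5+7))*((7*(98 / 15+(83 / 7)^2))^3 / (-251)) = -2123348297599926625777 / 55980036157500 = -37930455.99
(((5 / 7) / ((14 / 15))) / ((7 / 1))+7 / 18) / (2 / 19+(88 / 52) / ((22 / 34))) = 189943 / 1037232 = 0.18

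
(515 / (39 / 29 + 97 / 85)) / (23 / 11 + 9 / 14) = 97749575 / 1289944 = 75.78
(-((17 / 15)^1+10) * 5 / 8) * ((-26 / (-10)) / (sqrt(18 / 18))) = -2171 / 120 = -18.09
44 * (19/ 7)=836/ 7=119.43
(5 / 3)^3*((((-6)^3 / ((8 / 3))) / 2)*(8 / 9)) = -500 / 3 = -166.67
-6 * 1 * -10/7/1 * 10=600/7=85.71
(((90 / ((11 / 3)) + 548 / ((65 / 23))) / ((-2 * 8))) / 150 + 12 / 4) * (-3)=-2495903 / 286000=-8.73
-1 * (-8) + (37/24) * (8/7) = 205/21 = 9.76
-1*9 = -9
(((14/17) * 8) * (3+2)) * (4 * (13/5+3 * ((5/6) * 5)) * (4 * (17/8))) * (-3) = -50736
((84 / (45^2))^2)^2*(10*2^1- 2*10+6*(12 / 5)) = 4917248 / 115330078125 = 0.00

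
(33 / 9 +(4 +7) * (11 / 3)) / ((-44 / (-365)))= 365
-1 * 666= -666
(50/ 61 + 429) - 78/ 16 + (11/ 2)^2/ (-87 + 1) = 4454829/ 10492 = 424.59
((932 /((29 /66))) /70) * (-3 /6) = -15.15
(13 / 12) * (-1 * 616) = -667.33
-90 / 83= -1.08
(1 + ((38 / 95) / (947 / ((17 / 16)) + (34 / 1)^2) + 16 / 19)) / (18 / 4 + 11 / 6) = 9137019 / 31410610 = 0.29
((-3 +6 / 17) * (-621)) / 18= 3105 / 34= 91.32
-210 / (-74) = 105 / 37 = 2.84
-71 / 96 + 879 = 84313 / 96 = 878.26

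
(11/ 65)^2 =121/ 4225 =0.03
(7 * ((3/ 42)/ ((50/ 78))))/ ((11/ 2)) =39/ 275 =0.14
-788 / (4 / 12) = -2364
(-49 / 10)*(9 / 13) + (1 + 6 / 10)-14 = -2053 / 130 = -15.79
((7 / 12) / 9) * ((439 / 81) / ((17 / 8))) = 6146 / 37179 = 0.17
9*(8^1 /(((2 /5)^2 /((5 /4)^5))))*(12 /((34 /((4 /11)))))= 2109375 /11968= 176.25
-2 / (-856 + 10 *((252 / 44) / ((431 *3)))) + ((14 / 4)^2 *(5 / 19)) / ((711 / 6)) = 539812981 / 18273561258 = 0.03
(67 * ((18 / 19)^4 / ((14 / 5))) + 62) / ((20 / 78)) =1445784483 / 4561235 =316.97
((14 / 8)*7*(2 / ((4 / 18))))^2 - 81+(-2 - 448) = 11624.06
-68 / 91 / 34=-2 / 91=-0.02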